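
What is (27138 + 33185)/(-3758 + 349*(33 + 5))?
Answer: 60323/9504 ≈ 6.3471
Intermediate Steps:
(27138 + 33185)/(-3758 + 349*(33 + 5)) = 60323/(-3758 + 349*38) = 60323/(-3758 + 13262) = 60323/9504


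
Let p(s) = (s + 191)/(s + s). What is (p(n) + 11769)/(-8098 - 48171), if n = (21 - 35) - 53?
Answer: -788461/3770023 ≈ -0.20914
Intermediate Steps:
n = -67 (n = -14 - 53 = -67)
p(s) = (191 + s)/(2*s) (p(s) = (191 + s)/((2*s)) = (191 + s)*(1/(2*s)) = (191 + s)/(2*s))
(p(n) + 11769)/(-8098 - 48171) = ((½)*(191 - 67)/(-67) + 11769)/(-8098 - 48171) = ((½)*(-1/67)*124 + 11769)/(-56269) = (-62/67 + 11769)*(-1/56269) = (788461/67)*(-1/56269) = -788461/3770023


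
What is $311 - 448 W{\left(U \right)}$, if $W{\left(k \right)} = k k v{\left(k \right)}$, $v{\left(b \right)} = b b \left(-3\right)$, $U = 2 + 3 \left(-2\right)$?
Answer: $344375$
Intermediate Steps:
$U = -4$ ($U = 2 - 6 = -4$)
$v{\left(b \right)} = - 3 b^{2}$ ($v{\left(b \right)} = b^{2} \left(-3\right) = - 3 b^{2}$)
$W{\left(k \right)} = - 3 k^{4}$ ($W{\left(k \right)} = k k \left(- 3 k^{2}\right) = k^{2} \left(- 3 k^{2}\right) = - 3 k^{4}$)
$311 - 448 W{\left(U \right)} = 311 - 448 \left(- 3 \left(-4\right)^{4}\right) = 311 - 448 \left(\left(-3\right) 256\right) = 311 - -344064 = 311 + 344064 = 344375$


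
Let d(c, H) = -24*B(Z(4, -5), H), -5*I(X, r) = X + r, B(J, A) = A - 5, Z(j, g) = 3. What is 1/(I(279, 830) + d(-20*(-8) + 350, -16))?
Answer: 5/1411 ≈ 0.0035436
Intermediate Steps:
B(J, A) = -5 + A
I(X, r) = -X/5 - r/5 (I(X, r) = -(X + r)/5 = -X/5 - r/5)
d(c, H) = 120 - 24*H (d(c, H) = -24*(-5 + H) = 120 - 24*H)
1/(I(279, 830) + d(-20*(-8) + 350, -16)) = 1/((-⅕*279 - ⅕*830) + (120 - 24*(-16))) = 1/((-279/5 - 166) + (120 + 384)) = 1/(-1109/5 + 504) = 1/(1411/5) = 5/1411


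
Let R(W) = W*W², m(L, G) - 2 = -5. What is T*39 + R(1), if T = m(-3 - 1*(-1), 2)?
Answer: -116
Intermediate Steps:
m(L, G) = -3 (m(L, G) = 2 - 5 = -3)
T = -3
R(W) = W³
T*39 + R(1) = -3*39 + 1³ = -117 + 1 = -116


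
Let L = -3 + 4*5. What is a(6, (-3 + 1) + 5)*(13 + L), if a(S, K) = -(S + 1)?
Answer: -210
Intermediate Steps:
a(S, K) = -1 - S (a(S, K) = -(1 + S) = -1 - S)
L = 17 (L = -3 + 20 = 17)
a(6, (-3 + 1) + 5)*(13 + L) = (-1 - 1*6)*(13 + 17) = (-1 - 6)*30 = -7*30 = -210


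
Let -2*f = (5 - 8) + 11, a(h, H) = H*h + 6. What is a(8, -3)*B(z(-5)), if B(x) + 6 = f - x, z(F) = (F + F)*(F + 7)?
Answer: -180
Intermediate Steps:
a(h, H) = 6 + H*h
z(F) = 2*F*(7 + F) (z(F) = (2*F)*(7 + F) = 2*F*(7 + F))
f = -4 (f = -((5 - 8) + 11)/2 = -(-3 + 11)/2 = -½*8 = -4)
B(x) = -10 - x (B(x) = -6 + (-4 - x) = -10 - x)
a(8, -3)*B(z(-5)) = (6 - 3*8)*(-10 - 2*(-5)*(7 - 5)) = (6 - 24)*(-10 - 2*(-5)*2) = -18*(-10 - 1*(-20)) = -18*(-10 + 20) = -18*10 = -180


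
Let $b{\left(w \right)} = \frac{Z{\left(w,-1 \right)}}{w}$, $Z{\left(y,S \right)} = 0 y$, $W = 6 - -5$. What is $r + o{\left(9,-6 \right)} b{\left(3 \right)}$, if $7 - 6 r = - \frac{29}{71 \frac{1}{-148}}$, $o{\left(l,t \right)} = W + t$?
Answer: $- \frac{1265}{142} \approx -8.9084$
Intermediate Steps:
$W = 11$ ($W = 6 + 5 = 11$)
$Z{\left(y,S \right)} = 0$
$o{\left(l,t \right)} = 11 + t$
$b{\left(w \right)} = 0$ ($b{\left(w \right)} = \frac{0}{w} = 0$)
$r = - \frac{1265}{142}$ ($r = \frac{7}{6} - \frac{\left(-29\right) \frac{1}{71 \frac{1}{-148}}}{6} = \frac{7}{6} - \frac{\left(-29\right) \frac{1}{71 \left(- \frac{1}{148}\right)}}{6} = \frac{7}{6} - \frac{\left(-29\right) \frac{1}{- \frac{71}{148}}}{6} = \frac{7}{6} - \frac{\left(-29\right) \left(- \frac{148}{71}\right)}{6} = \frac{7}{6} - \frac{2146}{213} = - \frac{1265}{142} \approx -8.9084$)
$r + o{\left(9,-6 \right)} b{\left(3 \right)} = - \frac{1265}{142} + \left(11 - 6\right) 0 = - \frac{1265}{142} + 5 \cdot 0 = - \frac{1265}{142} + 0 = - \frac{1265}{142}$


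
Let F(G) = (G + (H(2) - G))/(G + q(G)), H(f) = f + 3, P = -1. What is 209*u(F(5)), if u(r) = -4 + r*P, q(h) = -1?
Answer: -4389/4 ≈ -1097.3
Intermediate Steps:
H(f) = 3 + f
F(G) = 5/(-1 + G) (F(G) = (G + ((3 + 2) - G))/(G - 1) = (G + (5 - G))/(-1 + G) = 5/(-1 + G))
u(r) = -4 - r (u(r) = -4 + r*(-1) = -4 - r)
209*u(F(5)) = 209*(-4 - 5/(-1 + 5)) = 209*(-4 - 5/4) = 209*(-21/4) = -4389/4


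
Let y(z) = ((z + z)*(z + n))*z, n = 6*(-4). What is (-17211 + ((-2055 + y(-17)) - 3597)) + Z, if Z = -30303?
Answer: -76864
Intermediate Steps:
n = -24
y(z) = 2*z²*(-24 + z) (y(z) = ((z + z)*(z - 24))*z = ((2*z)*(-24 + z))*z = (2*z*(-24 + z))*z = 2*z²*(-24 + z))
(-17211 + ((-2055 + y(-17)) - 3597)) + Z = (-17211 + ((-2055 + 2*(-17)²*(-24 - 17)) - 3597)) - 30303 = (-17211 + ((-2055 + 2*289*(-41)) - 3597)) - 30303 = (-17211 + ((-2055 - 23698) - 3597)) - 30303 = (-17211 + (-25753 - 3597)) - 30303 = (-17211 - 29350) - 30303 = -46561 - 30303 = -76864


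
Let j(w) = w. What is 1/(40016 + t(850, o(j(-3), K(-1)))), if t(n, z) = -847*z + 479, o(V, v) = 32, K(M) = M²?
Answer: 1/13391 ≈ 7.4677e-5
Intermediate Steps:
t(n, z) = 479 - 847*z
1/(40016 + t(850, o(j(-3), K(-1)))) = 1/(40016 + (479 - 847*32)) = 1/(40016 + (479 - 27104)) = 1/(40016 - 26625) = 1/13391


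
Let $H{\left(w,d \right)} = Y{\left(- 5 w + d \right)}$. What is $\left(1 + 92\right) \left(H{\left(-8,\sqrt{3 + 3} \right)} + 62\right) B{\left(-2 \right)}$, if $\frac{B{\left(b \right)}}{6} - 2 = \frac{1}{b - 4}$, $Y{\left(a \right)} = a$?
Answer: $104346 + 1023 \sqrt{6} \approx 1.0685 \cdot 10^{5}$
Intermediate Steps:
$B{\left(b \right)} = 12 + \frac{6}{-4 + b}$ ($B{\left(b \right)} = 12 + \frac{6}{b - 4} = 12 + \frac{6}{-4 + b}$)
$H{\left(w,d \right)} = d - 5 w$ ($H{\left(w,d \right)} = - 5 w + d = d - 5 w$)
$\left(1 + 92\right) \left(H{\left(-8,\sqrt{3 + 3} \right)} + 62\right) B{\left(-2 \right)} = \left(1 + 92\right) \left(\left(\sqrt{3 + 3} - -40\right) + 62\right) \frac{6 \left(-7 + 2 \left(-2\right)\right)}{-4 - 2} = 93 \left(\left(\sqrt{6} + 40\right) + 62\right) \frac{6 \left(-7 - 4\right)}{-6} = 93 \left(\left(40 + \sqrt{6}\right) + 62\right) 6 \left(- \frac{1}{6}\right) \left(-11\right) = 93 \left(102 + \sqrt{6}\right) 11 = \left(9486 + 93 \sqrt{6}\right) 11 = 104346 + 1023 \sqrt{6}$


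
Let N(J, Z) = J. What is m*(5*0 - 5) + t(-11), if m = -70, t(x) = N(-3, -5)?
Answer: 347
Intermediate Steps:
t(x) = -3
m*(5*0 - 5) + t(-11) = -70*(5*0 - 5) - 3 = -70*(0 - 5) - 3 = -70*(-5) - 3 = 350 - 3 = 347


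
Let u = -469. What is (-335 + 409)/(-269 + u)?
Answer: -37/369 ≈ -0.10027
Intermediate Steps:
(-335 + 409)/(-269 + u) = (-335 + 409)/(-269 - 469) = 74/(-738) = 74*(-1/738) = -37/369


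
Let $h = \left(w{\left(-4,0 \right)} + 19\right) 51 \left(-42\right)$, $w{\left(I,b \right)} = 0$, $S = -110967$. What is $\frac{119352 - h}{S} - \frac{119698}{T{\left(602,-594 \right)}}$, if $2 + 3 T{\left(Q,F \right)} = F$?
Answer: $\frac{6625365683}{11022722} \approx 601.06$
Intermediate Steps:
$h = -40698$ ($h = \left(0 + 19\right) 51 \left(-42\right) = 19 \cdot 51 \left(-42\right) = 969 \left(-42\right) = -40698$)
$T{\left(Q,F \right)} = - \frac{2}{3} + \frac{F}{3}$
$\frac{119352 - h}{S} - \frac{119698}{T{\left(602,-594 \right)}} = \frac{119352 - -40698}{-110967} - \frac{119698}{- \frac{2}{3} + \frac{1}{3} \left(-594\right)} = \left(119352 + 40698\right) \left(- \frac{1}{110967}\right) - \frac{119698}{- \frac{2}{3} - 198} = 160050 \left(- \frac{1}{110967}\right) - \frac{119698}{- \frac{596}{3}} = - \frac{53350}{36989} - - \frac{179547}{298} = - \frac{53350}{36989} + \frac{179547}{298} = \frac{6625365683}{11022722}$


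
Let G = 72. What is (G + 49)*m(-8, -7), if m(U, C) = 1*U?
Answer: -968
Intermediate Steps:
m(U, C) = U
(G + 49)*m(-8, -7) = (72 + 49)*(-8) = 121*(-8) = -968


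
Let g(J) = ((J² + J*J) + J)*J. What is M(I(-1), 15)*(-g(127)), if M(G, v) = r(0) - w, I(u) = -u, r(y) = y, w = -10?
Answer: -41128950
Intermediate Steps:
M(G, v) = 10 (M(G, v) = 0 - 1*(-10) = 0 + 10 = 10)
g(J) = J*(J + 2*J²) (g(J) = ((J² + J²) + J)*J = (2*J² + J)*J = (J + 2*J²)*J = J*(J + 2*J²))
M(I(-1), 15)*(-g(127)) = 10*(-127²*(1 + 2*127)) = 10*(-16129*(1 + 254)) = 10*(-16129*255) = 10*(-1*4112895) = 10*(-4112895) = -41128950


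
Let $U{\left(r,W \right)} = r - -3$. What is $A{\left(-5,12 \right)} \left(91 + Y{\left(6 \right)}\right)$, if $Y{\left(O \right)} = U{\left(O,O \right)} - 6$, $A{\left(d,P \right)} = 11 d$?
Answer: $-5170$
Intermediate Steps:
$U{\left(r,W \right)} = 3 + r$ ($U{\left(r,W \right)} = r + 3 = 3 + r$)
$Y{\left(O \right)} = -3 + O$ ($Y{\left(O \right)} = \left(3 + O\right) - 6 = -3 + O$)
$A{\left(-5,12 \right)} \left(91 + Y{\left(6 \right)}\right) = 11 \left(-5\right) \left(91 + \left(-3 + 6\right)\right) = - 55 \left(91 + 3\right) = \left(-55\right) 94 = -5170$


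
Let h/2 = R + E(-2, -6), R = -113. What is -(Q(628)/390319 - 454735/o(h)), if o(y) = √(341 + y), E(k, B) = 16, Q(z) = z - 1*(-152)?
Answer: -780/390319 + 454735*√3/21 ≈ 37506.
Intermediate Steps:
Q(z) = 152 + z (Q(z) = z + 152 = 152 + z)
h = -194 (h = 2*(-113 + 16) = 2*(-97) = -194)
-(Q(628)/390319 - 454735/o(h)) = -((152 + 628)/390319 - 454735/√(341 - 194)) = -(780*(1/390319) - 454735*√3/21) = -(780/390319 - 454735*√3/21) = -780/390319 + 454735*√3/21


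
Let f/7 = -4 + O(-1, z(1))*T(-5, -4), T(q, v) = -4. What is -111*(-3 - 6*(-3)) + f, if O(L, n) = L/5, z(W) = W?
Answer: -8437/5 ≈ -1687.4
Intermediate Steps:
O(L, n) = L/5 (O(L, n) = L*(⅕) = L/5)
f = -112/5 (f = 7*(-4 + ((⅕)*(-1))*(-4)) = 7*(-4 - ⅕*(-4)) = 7*(-4 + ⅘) = 7*(-16/5) = -112/5 ≈ -22.400)
-111*(-3 - 6*(-3)) + f = -111*(-3 - 6*(-3)) - 112/5 = -111*(-3 + 18) - 112/5 = -111*15 - 112/5 = -1665 - 112/5 = -8437/5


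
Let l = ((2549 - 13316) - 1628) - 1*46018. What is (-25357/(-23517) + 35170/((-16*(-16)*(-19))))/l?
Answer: 351878221/3340834803072 ≈ 0.00010533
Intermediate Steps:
l = -58413 (l = (-10767 - 1628) - 46018 = -12395 - 46018 = -58413)
(-25357/(-23517) + 35170/((-16*(-16)*(-19))))/l = (-25357/(-23517) + 35170/((-16*(-16)*(-19))))/(-58413) = (-25357*(-1/23517) + 35170/((256*(-19))))*(-1/58413) = (25357/23517 + 35170/(-4864))*(-1/58413) = (25357/23517 + 35170*(-1/4864))*(-1/58413) = (25357/23517 - 17585/2432)*(-1/58413) = -351878221/57193344*(-1/58413) = 351878221/3340834803072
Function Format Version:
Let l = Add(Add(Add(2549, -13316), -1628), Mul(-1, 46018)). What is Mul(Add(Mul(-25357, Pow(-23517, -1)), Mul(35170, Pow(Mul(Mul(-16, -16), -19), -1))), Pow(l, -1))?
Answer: Rational(351878221, 3340834803072) ≈ 0.00010533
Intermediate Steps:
l = -58413 (l = Add(Add(-10767, -1628), -46018) = Add(-12395, -46018) = -58413)
Mul(Add(Mul(-25357, Pow(-23517, -1)), Mul(35170, Pow(Mul(Mul(-16, -16), -19), -1))), Pow(l, -1)) = Mul(Add(Mul(-25357, Pow(-23517, -1)), Mul(35170, Pow(Mul(Mul(-16, -16), -19), -1))), Pow(-58413, -1)) = Mul(Add(Mul(-25357, Rational(-1, 23517)), Mul(35170, Pow(Mul(256, -19), -1))), Rational(-1, 58413)) = Mul(Add(Rational(25357, 23517), Mul(35170, Pow(-4864, -1))), Rational(-1, 58413)) = Mul(Add(Rational(25357, 23517), Mul(35170, Rational(-1, 4864))), Rational(-1, 58413)) = Mul(Add(Rational(25357, 23517), Rational(-17585, 2432)), Rational(-1, 58413)) = Mul(Rational(-351878221, 57193344), Rational(-1, 58413)) = Rational(351878221, 3340834803072)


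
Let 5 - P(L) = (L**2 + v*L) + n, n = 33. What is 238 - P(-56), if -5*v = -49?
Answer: 14266/5 ≈ 2853.2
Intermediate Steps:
v = 49/5 (v = -1/5*(-49) = 49/5 ≈ 9.8000)
P(L) = -28 - L**2 - 49*L/5 (P(L) = 5 - ((L**2 + 49*L/5) + 33) = 5 - (33 + L**2 + 49*L/5) = 5 + (-33 - L**2 - 49*L/5) = -28 - L**2 - 49*L/5)
238 - P(-56) = 238 - (-28 - 1*(-56)**2 - 49/5*(-56)) = 238 - (-28 - 1*3136 + 2744/5) = 238 - (-28 - 3136 + 2744/5) = 238 - 1*(-13076/5) = 238 + 13076/5 = 14266/5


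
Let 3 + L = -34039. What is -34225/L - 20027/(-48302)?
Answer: 583723771/411074171 ≈ 1.4200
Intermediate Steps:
L = -34042 (L = -3 - 34039 = -34042)
-34225/L - 20027/(-48302) = -34225/(-34042) - 20027/(-48302) = -34225*(-1/34042) - 20027*(-1/48302) = 34225/34042 + 20027/48302 = 583723771/411074171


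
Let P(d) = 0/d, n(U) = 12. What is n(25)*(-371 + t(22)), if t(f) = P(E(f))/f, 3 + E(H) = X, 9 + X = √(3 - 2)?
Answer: -4452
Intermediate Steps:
X = -8 (X = -9 + √(3 - 2) = -9 + √1 = -9 + 1 = -8)
E(H) = -11 (E(H) = -3 - 8 = -11)
P(d) = 0
t(f) = 0 (t(f) = 0/f = 0)
n(25)*(-371 + t(22)) = 12*(-371 + 0) = 12*(-371) = -4452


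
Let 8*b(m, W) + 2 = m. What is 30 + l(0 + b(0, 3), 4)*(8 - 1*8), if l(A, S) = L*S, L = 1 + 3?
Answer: 30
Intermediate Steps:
L = 4
b(m, W) = -1/4 + m/8
l(A, S) = 4*S
30 + l(0 + b(0, 3), 4)*(8 - 1*8) = 30 + (4*4)*(8 - 1*8) = 30 + 16*(8 - 8) = 30 + 16*0 = 30 + 0 = 30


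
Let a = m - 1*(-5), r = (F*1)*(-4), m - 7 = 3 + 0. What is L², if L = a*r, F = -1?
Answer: 3600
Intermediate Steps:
m = 10 (m = 7 + (3 + 0) = 7 + 3 = 10)
r = 4 (r = -1*1*(-4) = -1*(-4) = 4)
a = 15 (a = 10 - 1*(-5) = 10 + 5 = 15)
L = 60 (L = 15*4 = 60)
L² = 60² = 3600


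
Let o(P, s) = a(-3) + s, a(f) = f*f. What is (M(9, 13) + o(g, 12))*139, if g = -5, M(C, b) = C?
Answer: 4170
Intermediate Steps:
a(f) = f²
o(P, s) = 9 + s (o(P, s) = (-3)² + s = 9 + s)
(M(9, 13) + o(g, 12))*139 = (9 + (9 + 12))*139 = (9 + 21)*139 = 30*139 = 4170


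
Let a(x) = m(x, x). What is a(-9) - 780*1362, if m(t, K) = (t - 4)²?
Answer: -1062191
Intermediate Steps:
m(t, K) = (-4 + t)²
a(x) = (-4 + x)²
a(-9) - 780*1362 = (-4 - 9)² - 780*1362 = (-13)² - 1062360 = 169 - 1062360 = -1062191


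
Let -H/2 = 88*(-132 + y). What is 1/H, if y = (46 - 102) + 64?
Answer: 1/21824 ≈ 4.5821e-5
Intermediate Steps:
y = 8 (y = -56 + 64 = 8)
H = 21824 (H = -176*(-132 + 8) = -176*(-124) = -2*(-10912) = 21824)
1/H = 1/21824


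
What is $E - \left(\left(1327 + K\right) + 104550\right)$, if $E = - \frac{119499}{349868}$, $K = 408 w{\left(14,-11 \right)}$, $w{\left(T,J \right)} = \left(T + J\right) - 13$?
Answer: $- \frac{35615632295}{349868} \approx -1.018 \cdot 10^{5}$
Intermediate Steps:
$w{\left(T,J \right)} = -13 + J + T$ ($w{\left(T,J \right)} = \left(J + T\right) - 13 = -13 + J + T$)
$K = -4080$ ($K = 408 \left(-13 - 11 + 14\right) = 408 \left(-10\right) = -4080$)
$E = - \frac{119499}{349868}$ ($E = \left(-119499\right) \frac{1}{349868} = - \frac{119499}{349868} \approx -0.34155$)
$E - \left(\left(1327 + K\right) + 104550\right) = - \frac{119499}{349868} - \left(\left(1327 - 4080\right) + 104550\right) = - \frac{119499}{349868} - \left(-2753 + 104550\right) = - \frac{119499}{349868} - 101797 = - \frac{35615632295}{349868}$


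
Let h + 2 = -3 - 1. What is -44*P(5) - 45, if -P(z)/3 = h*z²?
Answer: -19845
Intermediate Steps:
h = -6 (h = -2 + (-3 - 1) = -2 - 4 = -6)
P(z) = 18*z² (P(z) = -(-18)*z² = 18*z²)
-44*P(5) - 45 = -792*5² - 45 = -792*25 - 45 = -44*450 - 45 = -19800 - 45 = -19845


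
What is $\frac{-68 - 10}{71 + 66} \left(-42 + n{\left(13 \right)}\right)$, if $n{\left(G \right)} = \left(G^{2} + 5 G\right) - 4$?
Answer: $- \frac{14664}{137} \approx -107.04$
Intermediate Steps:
$n{\left(G \right)} = -4 + G^{2} + 5 G$
$\frac{-68 - 10}{71 + 66} \left(-42 + n{\left(13 \right)}\right) = \frac{-68 - 10}{71 + 66} \left(-42 + \left(-4 + 13^{2} + 5 \cdot 13\right)\right) = - \frac{78}{137} \left(-42 + \left(-4 + 169 + 65\right)\right) = \left(-78\right) \frac{1}{137} \left(-42 + 230\right) = \left(- \frac{78}{137}\right) 188 = - \frac{14664}{137}$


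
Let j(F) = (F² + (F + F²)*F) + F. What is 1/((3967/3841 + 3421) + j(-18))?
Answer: -3841/6836854 ≈ -0.00056181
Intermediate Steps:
j(F) = F + F² + F*(F + F²) (j(F) = (F² + F*(F + F²)) + F = F + F² + F*(F + F²))
1/((3967/3841 + 3421) + j(-18)) = 1/((3967/3841 + 3421) - 18*(1 + (-18)² + 2*(-18))) = 1/((3967*(1/3841) + 3421) - 18*(1 + 324 - 36)) = 1/((3967/3841 + 3421) - 18*289) = 1/(13144028/3841 - 5202) = 1/(-6836854/3841) = -3841/6836854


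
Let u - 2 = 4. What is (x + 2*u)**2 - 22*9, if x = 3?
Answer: 27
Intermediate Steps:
u = 6 (u = 2 + 4 = 6)
(x + 2*u)**2 - 22*9 = (3 + 2*6)**2 - 22*9 = (3 + 12)**2 - 198 = 15**2 - 198 = 225 - 198 = 27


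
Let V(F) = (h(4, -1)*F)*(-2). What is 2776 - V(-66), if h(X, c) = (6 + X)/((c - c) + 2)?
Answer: 2116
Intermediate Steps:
h(X, c) = 3 + X/2 (h(X, c) = (6 + X)/(0 + 2) = (6 + X)/2 = (6 + X)*(½) = 3 + X/2)
V(F) = -10*F (V(F) = ((3 + (½)*4)*F)*(-2) = ((3 + 2)*F)*(-2) = (5*F)*(-2) = -10*F)
2776 - V(-66) = 2776 - (-10)*(-66) = 2776 - 1*660 = 2776 - 660 = 2116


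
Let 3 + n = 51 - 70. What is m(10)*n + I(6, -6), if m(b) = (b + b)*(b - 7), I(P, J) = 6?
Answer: -1314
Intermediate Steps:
n = -22 (n = -3 + (51 - 70) = -3 - 19 = -22)
m(b) = 2*b*(-7 + b) (m(b) = (2*b)*(-7 + b) = 2*b*(-7 + b))
m(10)*n + I(6, -6) = (2*10*(-7 + 10))*(-22) + 6 = (2*10*3)*(-22) + 6 = 60*(-22) + 6 = -1320 + 6 = -1314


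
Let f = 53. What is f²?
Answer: 2809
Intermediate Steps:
f² = 53² = 2809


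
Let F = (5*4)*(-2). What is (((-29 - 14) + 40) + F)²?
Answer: 1849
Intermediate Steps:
F = -40 (F = 20*(-2) = -40)
(((-29 - 14) + 40) + F)² = (((-29 - 14) + 40) - 40)² = ((-43 + 40) - 40)² = (-3 - 40)² = (-43)² = 1849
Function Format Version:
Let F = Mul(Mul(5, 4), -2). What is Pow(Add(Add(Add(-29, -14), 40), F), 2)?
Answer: 1849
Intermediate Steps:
F = -40 (F = Mul(20, -2) = -40)
Pow(Add(Add(Add(-29, -14), 40), F), 2) = Pow(Add(Add(Add(-29, -14), 40), -40), 2) = Pow(Add(Add(-43, 40), -40), 2) = Pow(Add(-3, -40), 2) = Pow(-43, 2) = 1849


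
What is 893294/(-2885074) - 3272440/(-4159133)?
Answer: 2862951503229/5999703240421 ≈ 0.47718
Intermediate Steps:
893294/(-2885074) - 3272440/(-4159133) = 893294*(-1/2885074) - 3272440*(-1/4159133) = -446647/1442537 + 3272440/4159133 = 2862951503229/5999703240421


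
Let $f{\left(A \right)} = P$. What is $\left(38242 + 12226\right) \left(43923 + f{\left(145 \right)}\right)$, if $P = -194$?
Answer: $2206915172$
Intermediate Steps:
$f{\left(A \right)} = -194$
$\left(38242 + 12226\right) \left(43923 + f{\left(145 \right)}\right) = \left(38242 + 12226\right) \left(43923 - 194\right) = 50468 \cdot 43729 = 2206915172$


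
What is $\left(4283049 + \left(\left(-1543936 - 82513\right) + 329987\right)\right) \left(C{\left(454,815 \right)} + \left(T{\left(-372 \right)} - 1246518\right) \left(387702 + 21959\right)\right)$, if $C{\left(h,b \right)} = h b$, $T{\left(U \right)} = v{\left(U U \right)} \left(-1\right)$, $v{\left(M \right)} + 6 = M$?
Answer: $-1694402832713070402$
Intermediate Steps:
$v{\left(M \right)} = -6 + M$
$T{\left(U \right)} = 6 - U^{2}$ ($T{\left(U \right)} = \left(-6 + U U\right) \left(-1\right) = \left(-6 + U^{2}\right) \left(-1\right) = 6 - U^{2}$)
$C{\left(h,b \right)} = b h$
$\left(4283049 + \left(\left(-1543936 - 82513\right) + 329987\right)\right) \left(C{\left(454,815 \right)} + \left(T{\left(-372 \right)} - 1246518\right) \left(387702 + 21959\right)\right) = \left(4283049 + \left(\left(-1543936 - 82513\right) + 329987\right)\right) \left(815 \cdot 454 + \left(\left(6 - \left(-372\right)^{2}\right) - 1246518\right) \left(387702 + 21959\right)\right) = \left(4283049 + \left(-1626449 + 329987\right)\right) \left(370010 + \left(\left(6 - 138384\right) - 1246518\right) 409661\right) = \left(4283049 - 1296462\right) \left(370010 + \left(\left(6 - 138384\right) - 1246518\right) 409661\right) = 2986587 \left(370010 + \left(-138378 - 1246518\right) 409661\right) = 2986587 \left(370010 - 567337880256\right) = 2986587 \left(-567337510246\right) = -1694402832713070402$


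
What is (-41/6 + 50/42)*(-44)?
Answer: 1738/7 ≈ 248.29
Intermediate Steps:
(-41/6 + 50/42)*(-44) = (-41*⅙ + 50*(1/42))*(-44) = (-41/6 + 25/21)*(-44) = -79/14*(-44) = 1738/7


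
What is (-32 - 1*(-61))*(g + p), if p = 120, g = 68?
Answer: 5452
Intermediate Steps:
(-32 - 1*(-61))*(g + p) = (-32 - 1*(-61))*(68 + 120) = (-32 + 61)*188 = 29*188 = 5452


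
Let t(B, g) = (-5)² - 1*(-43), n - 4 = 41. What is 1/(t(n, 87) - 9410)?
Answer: -1/9342 ≈ -0.00010704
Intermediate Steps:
n = 45 (n = 4 + 41 = 45)
t(B, g) = 68 (t(B, g) = 25 + 43 = 68)
1/(t(n, 87) - 9410) = 1/(68 - 9410) = 1/(-9342) = -1/9342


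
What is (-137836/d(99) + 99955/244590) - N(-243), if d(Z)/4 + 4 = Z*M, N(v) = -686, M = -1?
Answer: 5144172479/5038554 ≈ 1021.0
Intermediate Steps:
d(Z) = -16 - 4*Z (d(Z) = -16 + 4*(Z*(-1)) = -16 + 4*(-Z) = -16 - 4*Z)
(-137836/d(99) + 99955/244590) - N(-243) = (-137836/(-16 - 4*99) + 99955/244590) - 1*(-686) = (-137836/(-16 - 396) + 99955*(1/244590)) + 686 = (-137836/(-412) + 19991/48918) + 686 = (-137836*(-1/412) + 19991/48918) + 686 = (34459/103 + 19991/48918) + 686 = 1687724435/5038554 + 686 = 5144172479/5038554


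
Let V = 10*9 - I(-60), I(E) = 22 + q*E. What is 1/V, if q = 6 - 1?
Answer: 1/368 ≈ 0.0027174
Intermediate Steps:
q = 5
I(E) = 22 + 5*E
V = 368 (V = 10*9 - (22 + 5*(-60)) = 90 - (22 - 300) = 90 - 1*(-278) = 90 + 278 = 368)
1/V = 1/368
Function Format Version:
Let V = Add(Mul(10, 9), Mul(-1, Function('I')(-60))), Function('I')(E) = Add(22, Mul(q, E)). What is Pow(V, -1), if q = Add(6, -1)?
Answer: Rational(1, 368) ≈ 0.0027174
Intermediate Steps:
q = 5
Function('I')(E) = Add(22, Mul(5, E))
V = 368 (V = Add(Mul(10, 9), Mul(-1, Add(22, Mul(5, -60)))) = Add(90, Mul(-1, Add(22, -300))) = Add(90, Mul(-1, -278)) = Add(90, 278) = 368)
Pow(V, -1) = Pow(368, -1) = Rational(1, 368)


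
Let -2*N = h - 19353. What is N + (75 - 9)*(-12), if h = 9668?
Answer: 8101/2 ≈ 4050.5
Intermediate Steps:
N = 9685/2 (N = -(9668 - 19353)/2 = -1/2*(-9685) = 9685/2 ≈ 4842.5)
N + (75 - 9)*(-12) = 9685/2 + (75 - 9)*(-12) = 9685/2 + 66*(-12) = 9685/2 - 792 = 8101/2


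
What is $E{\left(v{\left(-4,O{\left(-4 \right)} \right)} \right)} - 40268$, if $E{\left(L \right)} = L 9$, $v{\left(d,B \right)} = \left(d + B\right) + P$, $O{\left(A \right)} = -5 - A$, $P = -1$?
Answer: $-40322$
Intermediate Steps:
$v{\left(d,B \right)} = -1 + B + d$ ($v{\left(d,B \right)} = \left(d + B\right) - 1 = \left(B + d\right) - 1 = -1 + B + d$)
$E{\left(L \right)} = 9 L$
$E{\left(v{\left(-4,O{\left(-4 \right)} \right)} \right)} - 40268 = 9 \left(-1 - 1 - 4\right) - 40268 = 9 \left(-6\right) - 40268 = -54 - 40268 = -40322$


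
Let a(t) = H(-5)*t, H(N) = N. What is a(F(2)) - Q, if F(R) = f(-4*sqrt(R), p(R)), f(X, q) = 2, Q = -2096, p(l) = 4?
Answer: 2086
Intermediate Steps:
F(R) = 2
a(t) = -5*t
a(F(2)) - Q = -5*2 - 1*(-2096) = -10 + 2096 = 2086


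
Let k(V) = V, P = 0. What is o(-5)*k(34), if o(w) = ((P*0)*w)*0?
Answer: 0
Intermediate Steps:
o(w) = 0 (o(w) = ((0*0)*w)*0 = (0*w)*0 = 0*0 = 0)
o(-5)*k(34) = 0*34 = 0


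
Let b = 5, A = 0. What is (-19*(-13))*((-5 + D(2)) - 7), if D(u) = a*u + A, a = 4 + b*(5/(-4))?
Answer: -8151/2 ≈ -4075.5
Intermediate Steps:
a = -9/4 (a = 4 + 5*(5/(-4)) = 4 + 5*(5*(-1/4)) = 4 + 5*(-5/4) = 4 - 25/4 = -9/4 ≈ -2.2500)
D(u) = -9*u/4 (D(u) = -9*u/4 + 0 = -9*u/4)
(-19*(-13))*((-5 + D(2)) - 7) = (-19*(-13))*((-5 - 9/4*2) - 7) = 247*((-5 - 9/2) - 7) = 247*(-19/2 - 7) = 247*(-33/2) = -8151/2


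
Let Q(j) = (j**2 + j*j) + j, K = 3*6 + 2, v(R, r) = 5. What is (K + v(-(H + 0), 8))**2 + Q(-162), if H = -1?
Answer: 52951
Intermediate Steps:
K = 20 (K = 18 + 2 = 20)
Q(j) = j + 2*j**2 (Q(j) = (j**2 + j**2) + j = 2*j**2 + j = j + 2*j**2)
(K + v(-(H + 0), 8))**2 + Q(-162) = (20 + 5)**2 - 162*(1 + 2*(-162)) = 25**2 - 162*(1 - 324) = 625 - 162*(-323) = 625 + 52326 = 52951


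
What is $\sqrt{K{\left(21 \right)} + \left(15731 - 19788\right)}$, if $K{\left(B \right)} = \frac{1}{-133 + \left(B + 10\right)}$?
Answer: $\frac{i \sqrt{42209130}}{102} \approx 63.695 i$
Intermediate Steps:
$K{\left(B \right)} = \frac{1}{-123 + B}$ ($K{\left(B \right)} = \frac{1}{-133 + \left(10 + B\right)} = \frac{1}{-123 + B}$)
$\sqrt{K{\left(21 \right)} + \left(15731 - 19788\right)} = \sqrt{\frac{1}{-123 + 21} + \left(15731 - 19788\right)} = \sqrt{\frac{1}{-102} + \left(15731 - 19788\right)} = \sqrt{- \frac{1}{102} - 4057} = \sqrt{- \frac{413815}{102}} = \frac{i \sqrt{42209130}}{102}$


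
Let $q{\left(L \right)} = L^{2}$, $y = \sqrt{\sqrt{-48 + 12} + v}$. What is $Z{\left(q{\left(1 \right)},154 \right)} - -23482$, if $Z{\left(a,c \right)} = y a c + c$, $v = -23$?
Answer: $23636 + 154 \sqrt{-23 + 6 i} \approx 23732.0 + 744.71 i$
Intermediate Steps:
$y = \sqrt{-23 + 6 i}$ ($y = \sqrt{\sqrt{-48 + 12} - 23} = \sqrt{\sqrt{-36} - 23} = \sqrt{6 i - 23} = \sqrt{-23 + 6 i} \approx 0.62037 + 4.8358 i$)
$Z{\left(a,c \right)} = c + a c \sqrt{-23 + 6 i}$ ($Z{\left(a,c \right)} = \sqrt{-23 + 6 i} a c + c = a \sqrt{-23 + 6 i} c + c = a c \sqrt{-23 + 6 i} + c = c + a c \sqrt{-23 + 6 i}$)
$Z{\left(q{\left(1 \right)},154 \right)} - -23482 = 154 \left(1 + 1^{2} \sqrt{-23 + 6 i}\right) - -23482 = 154 \left(1 + 1 \sqrt{-23 + 6 i}\right) + 23482 = 154 \left(1 + \sqrt{-23 + 6 i}\right) + 23482 = \left(154 + 154 \sqrt{-23 + 6 i}\right) + 23482 = 23636 + 154 \sqrt{-23 + 6 i}$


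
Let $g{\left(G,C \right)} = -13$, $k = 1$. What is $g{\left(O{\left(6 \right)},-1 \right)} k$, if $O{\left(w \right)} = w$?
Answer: $-13$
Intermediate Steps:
$g{\left(O{\left(6 \right)},-1 \right)} k = \left(-13\right) 1 = -13$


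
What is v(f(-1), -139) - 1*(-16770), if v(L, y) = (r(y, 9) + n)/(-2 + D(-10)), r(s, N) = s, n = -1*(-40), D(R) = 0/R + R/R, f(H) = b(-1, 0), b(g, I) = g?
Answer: 16869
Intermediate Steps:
f(H) = -1
D(R) = 1 (D(R) = 0 + 1 = 1)
n = 40
v(L, y) = -40 - y (v(L, y) = (y + 40)/(-2 + 1) = (40 + y)/(-1) = (40 + y)*(-1) = -40 - y)
v(f(-1), -139) - 1*(-16770) = (-40 - 1*(-139)) - 1*(-16770) = (-40 + 139) + 16770 = 99 + 16770 = 16869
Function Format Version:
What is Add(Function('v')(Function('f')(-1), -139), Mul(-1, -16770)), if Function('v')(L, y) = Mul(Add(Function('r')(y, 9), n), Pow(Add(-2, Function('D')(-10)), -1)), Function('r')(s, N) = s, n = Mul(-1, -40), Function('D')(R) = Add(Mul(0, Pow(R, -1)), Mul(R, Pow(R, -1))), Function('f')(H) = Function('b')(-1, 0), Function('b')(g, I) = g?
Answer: 16869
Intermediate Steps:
Function('f')(H) = -1
Function('D')(R) = 1 (Function('D')(R) = Add(0, 1) = 1)
n = 40
Function('v')(L, y) = Add(-40, Mul(-1, y)) (Function('v')(L, y) = Mul(Add(y, 40), Pow(Add(-2, 1), -1)) = Mul(Add(40, y), Pow(-1, -1)) = Mul(Add(40, y), -1) = Add(-40, Mul(-1, y)))
Add(Function('v')(Function('f')(-1), -139), Mul(-1, -16770)) = Add(Add(-40, Mul(-1, -139)), Mul(-1, -16770)) = Add(Add(-40, 139), 16770) = Add(99, 16770) = 16869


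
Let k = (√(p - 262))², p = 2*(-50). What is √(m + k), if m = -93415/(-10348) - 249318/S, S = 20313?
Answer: I*√49808331072690307/11677718 ≈ 19.111*I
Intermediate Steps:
p = -100
m = -75822641/23355436 (m = -93415/(-10348) - 249318/20313 = -93415*(-1/10348) - 249318*1/20313 = 93415/10348 - 27702/2257 = -75822641/23355436 ≈ -3.2465)
k = -362 (k = (√(-100 - 262))² = (√(-362))² = (I*√362)² = -362)
√(m + k) = √(-75822641/23355436 - 362) = √(-8530490473/23355436) = I*√49808331072690307/11677718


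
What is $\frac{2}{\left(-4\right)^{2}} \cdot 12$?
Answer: $\frac{3}{2} \approx 1.5$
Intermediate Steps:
$\frac{2}{\left(-4\right)^{2}} \cdot 12 = \frac{2}{16} \cdot 12 = 2 \cdot \frac{1}{16} \cdot 12 = \frac{1}{8} \cdot 12 = \frac{3}{2}$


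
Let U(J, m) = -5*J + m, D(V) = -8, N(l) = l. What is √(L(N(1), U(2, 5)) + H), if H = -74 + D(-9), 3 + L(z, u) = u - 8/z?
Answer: 7*I*√2 ≈ 9.8995*I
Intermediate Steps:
U(J, m) = m - 5*J
L(z, u) = -3 + u - 8/z (L(z, u) = -3 + (u - 8/z) = -3 + u - 8/z)
H = -82 (H = -74 - 8 = -82)
√(L(N(1), U(2, 5)) + H) = √((-3 + (5 - 5*2) - 8/1) - 82) = √((-3 + (5 - 10) - 8*1) - 82) = √((-3 - 5 - 8) - 82) = √(-16 - 82) = √(-98) = 7*I*√2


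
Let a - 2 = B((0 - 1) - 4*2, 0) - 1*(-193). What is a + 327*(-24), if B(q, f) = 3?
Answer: -7650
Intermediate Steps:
a = 198 (a = 2 + (3 - 1*(-193)) = 2 + (3 + 193) = 2 + 196 = 198)
a + 327*(-24) = 198 + 327*(-24) = 198 - 7848 = -7650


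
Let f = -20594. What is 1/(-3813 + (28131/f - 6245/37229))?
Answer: -766694026/2924580219667 ≈ -0.00026216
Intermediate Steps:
1/(-3813 + (28131/f - 6245/37229)) = 1/(-3813 + (28131/(-20594) - 6245/37229)) = 1/(-3813 + (28131*(-1/20594) - 6245*1/37229)) = 1/(-3813 + (-28131/20594 - 6245/37229)) = 1/(-3813 - 1175898529/766694026) = 1/(-2924580219667/766694026) = -766694026/2924580219667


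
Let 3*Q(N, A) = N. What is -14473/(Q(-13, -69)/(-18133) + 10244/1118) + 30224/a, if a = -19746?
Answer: -334570563020533/211615561845 ≈ -1581.0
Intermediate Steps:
Q(N, A) = N/3
-14473/(Q(-13, -69)/(-18133) + 10244/1118) + 30224/a = -14473/(((⅓)*(-13))/(-18133) + 10244/1118) + 30224/(-19746) = -14473/(-13/3*(-1/18133) + 10244*(1/1118)) + 30224*(-1/19746) = -14473/(13/54399 + 394/43) - 15112/9873 = -14473/21433765/2339157 - 15112/9873 = -14473*2339157/21433765 - 15112/9873 = -33854619261/21433765 - 15112/9873 = -334570563020533/211615561845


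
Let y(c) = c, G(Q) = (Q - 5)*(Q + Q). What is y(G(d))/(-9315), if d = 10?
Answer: -20/1863 ≈ -0.010735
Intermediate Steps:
G(Q) = 2*Q*(-5 + Q) (G(Q) = (-5 + Q)*(2*Q) = 2*Q*(-5 + Q))
y(G(d))/(-9315) = (2*10*(-5 + 10))/(-9315) = (2*10*5)*(-1/9315) = 100*(-1/9315) = -20/1863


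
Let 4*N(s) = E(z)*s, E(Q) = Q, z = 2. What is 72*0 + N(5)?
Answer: 5/2 ≈ 2.5000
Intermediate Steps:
N(s) = s/2 (N(s) = (2*s)/4 = s/2)
72*0 + N(5) = 72*0 + (½)*5 = 0 + 5/2 = 5/2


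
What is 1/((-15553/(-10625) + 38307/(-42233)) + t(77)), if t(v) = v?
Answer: 448725625/34801711099 ≈ 0.012894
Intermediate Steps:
1/((-15553/(-10625) + 38307/(-42233)) + t(77)) = 1/((-15553/(-10625) + 38307/(-42233)) + 77) = 1/((-15553*(-1/10625) + 38307*(-1/42233)) + 77) = 1/((15553/10625 - 38307/42233) + 77) = 1/(249837974/448725625 + 77) = 1/(34801711099/448725625) = 448725625/34801711099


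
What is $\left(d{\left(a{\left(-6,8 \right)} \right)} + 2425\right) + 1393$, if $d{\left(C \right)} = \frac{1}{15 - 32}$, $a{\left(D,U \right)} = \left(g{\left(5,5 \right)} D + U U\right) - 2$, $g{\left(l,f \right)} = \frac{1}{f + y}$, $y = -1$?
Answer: $\frac{64905}{17} \approx 3817.9$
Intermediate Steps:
$g{\left(l,f \right)} = \frac{1}{-1 + f}$ ($g{\left(l,f \right)} = \frac{1}{f - 1} = \frac{1}{-1 + f}$)
$a{\left(D,U \right)} = -2 + U^{2} + \frac{D}{4}$ ($a{\left(D,U \right)} = \left(\frac{D}{-1 + 5} + U U\right) - 2 = \left(\frac{D}{4} + U^{2}\right) - 2 = \left(U^{2} + \frac{D}{4}\right) - 2 = -2 + U^{2} + \frac{D}{4}$)
$d{\left(C \right)} = - \frac{1}{17}$ ($d{\left(C \right)} = \frac{1}{-17} = - \frac{1}{17}$)
$\left(d{\left(a{\left(-6,8 \right)} \right)} + 2425\right) + 1393 = \left(- \frac{1}{17} + 2425\right) + 1393 = \frac{41224}{17} + 1393 = \frac{64905}{17}$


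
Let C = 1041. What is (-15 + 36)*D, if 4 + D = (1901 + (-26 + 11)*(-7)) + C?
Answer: 63903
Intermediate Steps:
D = 3043 (D = -4 + ((1901 + (-26 + 11)*(-7)) + 1041) = -4 + ((1901 - 15*(-7)) + 1041) = -4 + ((1901 + 105) + 1041) = -4 + (2006 + 1041) = -4 + 3047 = 3043)
(-15 + 36)*D = (-15 + 36)*3043 = 21*3043 = 63903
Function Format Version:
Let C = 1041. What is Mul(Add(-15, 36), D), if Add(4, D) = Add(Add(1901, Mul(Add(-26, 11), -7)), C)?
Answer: 63903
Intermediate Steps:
D = 3043 (D = Add(-4, Add(Add(1901, Mul(Add(-26, 11), -7)), 1041)) = Add(-4, Add(Add(1901, Mul(-15, -7)), 1041)) = Add(-4, Add(Add(1901, 105), 1041)) = Add(-4, Add(2006, 1041)) = Add(-4, 3047) = 3043)
Mul(Add(-15, 36), D) = Mul(Add(-15, 36), 3043) = Mul(21, 3043) = 63903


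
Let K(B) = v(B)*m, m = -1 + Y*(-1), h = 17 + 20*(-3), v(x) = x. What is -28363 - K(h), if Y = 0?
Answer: -28406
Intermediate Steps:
h = -43 (h = 17 - 60 = -43)
m = -1 (m = -1 + 0*(-1) = -1 + 0 = -1)
K(B) = -B (K(B) = B*(-1) = -B)
-28363 - K(h) = -28363 - (-1)*(-43) = -28363 - 1*43 = -28363 - 43 = -28406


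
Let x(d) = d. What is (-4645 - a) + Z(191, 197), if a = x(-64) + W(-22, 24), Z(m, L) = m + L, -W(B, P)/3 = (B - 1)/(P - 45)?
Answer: -29328/7 ≈ -4189.7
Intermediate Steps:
W(B, P) = -3*(-1 + B)/(-45 + P) (W(B, P) = -3*(B - 1)/(P - 45) = -3*(-1 + B)/(-45 + P))
Z(m, L) = L + m
a = -471/7 (a = -64 + 3*(1 - 1*(-22))/(-45 + 24) = -64 + 3*(1 + 22)/(-21) = -64 + 3*(-1/21)*23 = -64 - 23/7 = -471/7 ≈ -67.286)
(-4645 - a) + Z(191, 197) = (-4645 - 1*(-471/7)) + (197 + 191) = (-4645 + 471/7) + 388 = -32044/7 + 388 = -29328/7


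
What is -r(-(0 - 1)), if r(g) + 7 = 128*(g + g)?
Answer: -249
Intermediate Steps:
r(g) = -7 + 256*g (r(g) = -7 + 128*(g + g) = -7 + 128*(2*g) = -7 + 256*g)
-r(-(0 - 1)) = -(-7 + 256*(-(0 - 1))) = -(-7 + 256*(-1*(-1))) = -(-7 + 256*1) = -(-7 + 256) = -1*249 = -249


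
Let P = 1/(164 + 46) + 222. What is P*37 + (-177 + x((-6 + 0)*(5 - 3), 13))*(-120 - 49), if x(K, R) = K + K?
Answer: 8858467/210 ≈ 42183.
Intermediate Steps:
P = 46621/210 (P = 1/210 + 222 = 46621/210 ≈ 222.00)
x(K, R) = 2*K
P*37 + (-177 + x((-6 + 0)*(5 - 3), 13))*(-120 - 49) = (46621/210)*37 + (-177 + 2*((-6 + 0)*(5 - 3)))*(-120 - 49) = 1724977/210 + (-177 + 2*(-6*2))*(-169) = 1724977/210 + (-177 + 2*(-12))*(-169) = 1724977/210 + (-177 - 24)*(-169) = 1724977/210 - 201*(-169) = 1724977/210 + 33969 = 8858467/210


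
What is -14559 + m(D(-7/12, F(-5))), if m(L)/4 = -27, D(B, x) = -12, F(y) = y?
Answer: -14667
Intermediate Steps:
m(L) = -108 (m(L) = 4*(-27) = -108)
-14559 + m(D(-7/12, F(-5))) = -14559 - 108 = -14667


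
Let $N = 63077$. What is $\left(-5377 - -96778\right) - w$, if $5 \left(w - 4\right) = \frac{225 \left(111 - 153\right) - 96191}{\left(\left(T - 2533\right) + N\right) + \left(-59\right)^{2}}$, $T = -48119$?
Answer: $\frac{7268909051}{79530} \approx 91398.0$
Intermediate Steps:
$w = \frac{212479}{79530}$ ($w = 4 + \frac{\left(225 \left(111 - 153\right) - 96191\right) \frac{1}{\left(\left(-48119 - 2533\right) + 63077\right) + \left(-59\right)^{2}}}{5} = 4 + \frac{\left(225 \left(-42\right) - 96191\right) \frac{1}{\left(-50652 + 63077\right) + 3481}}{5} = 4 + \frac{\left(-9450 - 96191\right) \frac{1}{12425 + 3481}}{5} = 4 + \frac{\left(-105641\right) \frac{1}{15906}}{5} = 4 + \frac{1}{5} \left(- \frac{105641}{15906}\right) = 4 - \frac{105641}{79530} = \frac{212479}{79530} \approx 2.6717$)
$\left(-5377 - -96778\right) - w = \left(-5377 - -96778\right) - \frac{212479}{79530} = \left(-5377 + 96778\right) - \frac{212479}{79530} = 91401 - \frac{212479}{79530} = \frac{7268909051}{79530}$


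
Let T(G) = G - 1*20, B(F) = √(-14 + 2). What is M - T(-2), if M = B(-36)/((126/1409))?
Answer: 22 + 1409*I*√3/63 ≈ 22.0 + 38.737*I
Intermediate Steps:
B(F) = 2*I*√3 (B(F) = √(-12) = 2*I*√3)
T(G) = -20 + G (T(G) = G - 20 = -20 + G)
M = 1409*I*√3/63 (M = (2*I*√3)/((126/1409)) = (2*I*√3)/((126*(1/1409))) = (2*I*√3)/(126/1409) = (2*I*√3)*(1409/126) = 1409*I*√3/63 ≈ 38.737*I)
M - T(-2) = 1409*I*√3/63 - (-20 - 2) = 1409*I*√3/63 - 1*(-22) = 1409*I*√3/63 + 22 = 22 + 1409*I*√3/63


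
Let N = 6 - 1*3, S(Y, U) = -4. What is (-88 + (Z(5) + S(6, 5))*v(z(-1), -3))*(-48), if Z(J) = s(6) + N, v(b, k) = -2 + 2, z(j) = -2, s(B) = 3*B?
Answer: 4224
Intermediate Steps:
v(b, k) = 0
N = 3 (N = 6 - 3 = 3)
Z(J) = 21 (Z(J) = 3*6 + 3 = 18 + 3 = 21)
(-88 + (Z(5) + S(6, 5))*v(z(-1), -3))*(-48) = (-88 + (21 - 4)*0)*(-48) = (-88 + 17*0)*(-48) = (-88 + 0)*(-48) = -88*(-48) = 4224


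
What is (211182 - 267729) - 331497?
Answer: -388044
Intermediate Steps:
(211182 - 267729) - 331497 = -56547 - 331497 = -388044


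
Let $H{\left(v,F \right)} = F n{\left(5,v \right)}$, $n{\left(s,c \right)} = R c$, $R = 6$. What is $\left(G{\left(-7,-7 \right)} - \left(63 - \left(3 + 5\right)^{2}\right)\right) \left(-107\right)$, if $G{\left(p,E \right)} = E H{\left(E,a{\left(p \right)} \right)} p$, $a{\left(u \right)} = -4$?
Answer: $-880931$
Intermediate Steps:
$n{\left(s,c \right)} = 6 c$
$H{\left(v,F \right)} = 6 F v$ ($H{\left(v,F \right)} = F 6 v = 6 F v$)
$G{\left(p,E \right)} = - 24 p E^{2}$ ($G{\left(p,E \right)} = E 6 \left(-4\right) E p = E \left(- 24 E\right) p = - 24 E^{2} p = - 24 p E^{2}$)
$\left(G{\left(-7,-7 \right)} - \left(63 - \left(3 + 5\right)^{2}\right)\right) \left(-107\right) = \left(\left(-24\right) \left(-7\right) \left(-7\right)^{2} - \left(63 - \left(3 + 5\right)^{2}\right)\right) \left(-107\right) = \left(\left(-24\right) \left(-7\right) 49 - \left(63 - 8^{2}\right)\right) \left(-107\right) = \left(8232 + \left(-63 + 64\right)\right) \left(-107\right) = \left(8232 + 1\right) \left(-107\right) = 8233 \left(-107\right) = -880931$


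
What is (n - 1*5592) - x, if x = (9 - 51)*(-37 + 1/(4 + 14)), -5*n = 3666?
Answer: -118153/15 ≈ -7876.9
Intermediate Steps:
n = -3666/5 (n = -⅕*3666 = -3666/5 ≈ -733.20)
x = 4655/3 (x = -42*(-37 + 1/18) = -42*(-665/18) = 4655/3 ≈ 1551.7)
(n - 1*5592) - x = (-3666/5 - 1*5592) - 1*4655/3 = (-3666/5 - 5592) - 4655/3 = -31626/5 - 4655/3 = -118153/15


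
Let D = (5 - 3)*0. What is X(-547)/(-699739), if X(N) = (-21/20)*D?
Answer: 0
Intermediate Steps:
D = 0 (D = 2*0 = 0)
X(N) = 0 (X(N) = -21/20*0 = 0)
X(-547)/(-699739) = 0/(-699739) = 0*(-1/699739) = 0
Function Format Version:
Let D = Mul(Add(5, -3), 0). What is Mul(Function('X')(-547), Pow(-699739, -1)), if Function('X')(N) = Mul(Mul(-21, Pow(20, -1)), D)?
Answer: 0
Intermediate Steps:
D = 0 (D = Mul(2, 0) = 0)
Function('X')(N) = 0 (Function('X')(N) = Mul(Mul(-21, Pow(20, -1)), 0) = Mul(Mul(-21, Rational(1, 20)), 0) = Mul(Rational(-21, 20), 0) = 0)
Mul(Function('X')(-547), Pow(-699739, -1)) = Mul(0, Pow(-699739, -1)) = Mul(0, Rational(-1, 699739)) = 0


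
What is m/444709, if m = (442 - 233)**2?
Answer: 43681/444709 ≈ 0.098224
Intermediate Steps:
m = 43681 (m = 209**2 = 43681)
m/444709 = 43681/444709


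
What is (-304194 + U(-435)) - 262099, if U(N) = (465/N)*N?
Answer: -565828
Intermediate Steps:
U(N) = 465
(-304194 + U(-435)) - 262099 = (-304194 + 465) - 262099 = -303729 - 262099 = -565828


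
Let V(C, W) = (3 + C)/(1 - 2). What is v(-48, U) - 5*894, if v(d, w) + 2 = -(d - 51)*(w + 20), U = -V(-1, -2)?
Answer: -2294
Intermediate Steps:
V(C, W) = -3 - C (V(C, W) = (3 + C)/(-1) = (3 + C)*(-1) = -3 - C)
U = 2 (U = -(-3 - 1*(-1)) = -(-3 + 1) = -1*(-2) = 2)
v(d, w) = -2 - (-51 + d)*(20 + w) (v(d, w) = -2 - (d - 51)*(w + 20) = -2 - (-51 + d)*(20 + w))
v(-48, U) - 5*894 = (1018 - 20*(-48) + 51*2 - 1*(-48)*2) - 5*894 = (1018 + 960 + 102 + 96) - 1*4470 = 2176 - 4470 = -2294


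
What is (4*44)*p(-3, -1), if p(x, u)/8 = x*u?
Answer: 4224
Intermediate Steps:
p(x, u) = 8*u*x (p(x, u) = 8*(x*u) = 8*(u*x) = 8*u*x)
(4*44)*p(-3, -1) = (4*44)*(8*(-1)*(-3)) = 176*24 = 4224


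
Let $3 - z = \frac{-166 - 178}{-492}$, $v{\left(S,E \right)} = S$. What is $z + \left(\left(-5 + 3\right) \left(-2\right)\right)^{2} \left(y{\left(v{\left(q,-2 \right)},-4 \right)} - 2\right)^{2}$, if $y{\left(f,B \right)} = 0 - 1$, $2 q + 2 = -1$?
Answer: $\frac{17995}{123} \approx 146.3$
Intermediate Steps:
$q = - \frac{3}{2}$ ($q = -1 + \frac{1}{2} \left(-1\right) = -1 - \frac{1}{2} = - \frac{3}{2} \approx -1.5$)
$y{\left(f,B \right)} = -1$ ($y{\left(f,B \right)} = 0 - 1 = -1$)
$z = \frac{283}{123}$ ($z = 3 - \frac{-166 - 178}{-492} = 3 - \left(-344\right) \left(- \frac{1}{492}\right) = 3 - \frac{86}{123} = \frac{283}{123} \approx 2.3008$)
$z + \left(\left(-5 + 3\right) \left(-2\right)\right)^{2} \left(y{\left(v{\left(q,-2 \right)},-4 \right)} - 2\right)^{2} = \frac{283}{123} + \left(\left(-5 + 3\right) \left(-2\right)\right)^{2} \left(-1 - 2\right)^{2} = \frac{283}{123} + \left(\left(-2\right) \left(-2\right)\right)^{2} \left(-3\right)^{2} = \frac{283}{123} + 4^{2} \cdot 9 = \frac{283}{123} + 16 \cdot 9 = \frac{283}{123} + 144 = \frac{17995}{123}$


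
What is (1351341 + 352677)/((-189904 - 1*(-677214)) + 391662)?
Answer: 852009/439486 ≈ 1.9386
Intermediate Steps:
(1351341 + 352677)/((-189904 - 1*(-677214)) + 391662) = 1704018/((-189904 + 677214) + 391662) = 1704018/(487310 + 391662) = 1704018/878972 = 1704018*(1/878972) = 852009/439486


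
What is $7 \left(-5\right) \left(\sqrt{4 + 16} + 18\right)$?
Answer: $-630 - 70 \sqrt{5} \approx -786.52$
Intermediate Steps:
$7 \left(-5\right) \left(\sqrt{4 + 16} + 18\right) = - 35 \left(\sqrt{20} + 18\right) = - 35 \left(2 \sqrt{5} + 18\right) = - 35 \left(18 + 2 \sqrt{5}\right) = -630 - 70 \sqrt{5}$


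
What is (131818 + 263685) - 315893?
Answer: 79610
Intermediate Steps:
(131818 + 263685) - 315893 = 395503 - 315893 = 79610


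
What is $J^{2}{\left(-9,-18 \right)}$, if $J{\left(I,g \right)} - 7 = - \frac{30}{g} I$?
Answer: $64$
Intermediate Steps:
$J{\left(I,g \right)} = 7 - \frac{30 I}{g}$ ($J{\left(I,g \right)} = 7 + - \frac{30}{g} I = 7 - \frac{30 I}{g}$)
$J^{2}{\left(-9,-18 \right)} = \left(7 - - \frac{270}{-18}\right)^{2} = \left(7 - \left(-270\right) \left(- \frac{1}{18}\right)\right)^{2} = \left(7 - 15\right)^{2} = \left(-8\right)^{2} = 64$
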